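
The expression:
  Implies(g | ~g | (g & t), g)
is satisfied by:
  {g: True}


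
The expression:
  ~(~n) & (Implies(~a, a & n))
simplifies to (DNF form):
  a & n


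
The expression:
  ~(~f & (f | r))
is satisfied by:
  {f: True, r: False}
  {r: False, f: False}
  {r: True, f: True}


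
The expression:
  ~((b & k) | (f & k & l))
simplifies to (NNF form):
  ~k | (~b & ~f) | (~b & ~l)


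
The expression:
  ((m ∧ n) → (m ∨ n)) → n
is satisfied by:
  {n: True}


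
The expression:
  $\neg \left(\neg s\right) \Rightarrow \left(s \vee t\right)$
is always true.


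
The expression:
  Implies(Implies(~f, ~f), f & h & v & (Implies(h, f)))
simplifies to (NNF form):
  f & h & v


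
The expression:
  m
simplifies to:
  m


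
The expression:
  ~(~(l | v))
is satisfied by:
  {v: True, l: True}
  {v: True, l: False}
  {l: True, v: False}


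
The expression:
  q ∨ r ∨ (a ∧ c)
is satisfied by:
  {r: True, a: True, q: True, c: True}
  {r: True, a: True, q: True, c: False}
  {r: True, q: True, c: True, a: False}
  {r: True, q: True, c: False, a: False}
  {r: True, a: True, c: True, q: False}
  {r: True, a: True, c: False, q: False}
  {r: True, c: True, q: False, a: False}
  {r: True, c: False, q: False, a: False}
  {a: True, q: True, c: True, r: False}
  {a: True, q: True, c: False, r: False}
  {q: True, c: True, r: False, a: False}
  {q: True, r: False, c: False, a: False}
  {a: True, c: True, r: False, q: False}


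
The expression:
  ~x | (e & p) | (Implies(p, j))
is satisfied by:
  {j: True, e: True, p: False, x: False}
  {j: True, p: False, e: False, x: False}
  {e: True, j: False, p: False, x: False}
  {j: False, p: False, e: False, x: False}
  {x: True, j: True, e: True, p: False}
  {x: True, j: True, p: False, e: False}
  {x: True, e: True, j: False, p: False}
  {x: True, j: False, p: False, e: False}
  {j: True, p: True, e: True, x: False}
  {j: True, p: True, x: False, e: False}
  {p: True, e: True, x: False, j: False}
  {p: True, x: False, e: False, j: False}
  {j: True, p: True, x: True, e: True}
  {j: True, p: True, x: True, e: False}
  {p: True, x: True, e: True, j: False}


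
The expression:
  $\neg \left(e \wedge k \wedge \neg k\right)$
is always true.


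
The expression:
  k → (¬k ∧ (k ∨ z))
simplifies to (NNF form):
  ¬k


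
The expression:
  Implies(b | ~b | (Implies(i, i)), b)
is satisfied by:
  {b: True}


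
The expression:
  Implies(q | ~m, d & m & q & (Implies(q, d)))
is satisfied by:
  {m: True, d: True, q: False}
  {m: True, q: False, d: False}
  {m: True, d: True, q: True}


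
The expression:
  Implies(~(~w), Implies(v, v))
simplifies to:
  True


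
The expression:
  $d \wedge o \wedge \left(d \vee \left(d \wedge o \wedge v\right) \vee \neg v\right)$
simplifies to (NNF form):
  $d \wedge o$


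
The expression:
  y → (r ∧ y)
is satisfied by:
  {r: True, y: False}
  {y: False, r: False}
  {y: True, r: True}


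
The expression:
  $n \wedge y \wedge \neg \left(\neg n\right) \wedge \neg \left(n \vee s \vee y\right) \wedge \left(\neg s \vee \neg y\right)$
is never true.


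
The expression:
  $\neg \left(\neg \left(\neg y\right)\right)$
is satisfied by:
  {y: False}


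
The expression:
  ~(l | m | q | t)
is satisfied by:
  {q: False, l: False, t: False, m: False}


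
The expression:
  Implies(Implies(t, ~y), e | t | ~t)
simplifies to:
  True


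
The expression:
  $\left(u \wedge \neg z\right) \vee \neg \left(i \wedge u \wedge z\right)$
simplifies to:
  $\neg i \vee \neg u \vee \neg z$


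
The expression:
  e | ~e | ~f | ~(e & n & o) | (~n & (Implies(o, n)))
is always true.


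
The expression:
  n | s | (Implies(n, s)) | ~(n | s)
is always true.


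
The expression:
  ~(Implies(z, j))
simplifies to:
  z & ~j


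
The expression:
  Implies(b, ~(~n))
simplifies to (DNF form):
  n | ~b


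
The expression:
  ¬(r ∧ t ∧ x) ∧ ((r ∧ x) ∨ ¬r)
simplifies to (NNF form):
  (x ∧ ¬t) ∨ ¬r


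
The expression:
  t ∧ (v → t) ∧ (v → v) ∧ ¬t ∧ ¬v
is never true.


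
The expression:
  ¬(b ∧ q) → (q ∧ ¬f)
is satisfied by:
  {b: True, q: True, f: False}
  {q: True, f: False, b: False}
  {f: True, b: True, q: True}


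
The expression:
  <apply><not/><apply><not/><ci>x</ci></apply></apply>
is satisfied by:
  {x: True}


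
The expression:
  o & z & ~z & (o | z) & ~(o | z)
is never true.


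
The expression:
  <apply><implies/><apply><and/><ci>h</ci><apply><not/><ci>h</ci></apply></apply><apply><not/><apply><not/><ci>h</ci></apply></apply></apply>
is always true.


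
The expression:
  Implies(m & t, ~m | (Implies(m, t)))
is always true.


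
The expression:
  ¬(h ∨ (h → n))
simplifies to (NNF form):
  False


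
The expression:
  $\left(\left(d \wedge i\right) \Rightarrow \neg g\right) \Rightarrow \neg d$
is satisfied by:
  {i: True, g: True, d: False}
  {i: True, g: False, d: False}
  {g: True, i: False, d: False}
  {i: False, g: False, d: False}
  {i: True, d: True, g: True}


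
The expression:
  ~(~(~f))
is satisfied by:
  {f: False}


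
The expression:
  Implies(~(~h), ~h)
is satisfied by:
  {h: False}


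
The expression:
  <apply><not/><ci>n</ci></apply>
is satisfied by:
  {n: False}


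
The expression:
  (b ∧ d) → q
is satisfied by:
  {q: True, d: False, b: False}
  {d: False, b: False, q: False}
  {q: True, b: True, d: False}
  {b: True, d: False, q: False}
  {q: True, d: True, b: False}
  {d: True, q: False, b: False}
  {q: True, b: True, d: True}


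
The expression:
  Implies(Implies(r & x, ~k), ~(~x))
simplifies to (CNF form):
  x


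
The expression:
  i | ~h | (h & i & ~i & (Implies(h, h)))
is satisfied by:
  {i: True, h: False}
  {h: False, i: False}
  {h: True, i: True}


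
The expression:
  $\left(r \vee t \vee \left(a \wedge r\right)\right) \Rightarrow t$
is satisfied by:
  {t: True, r: False}
  {r: False, t: False}
  {r: True, t: True}


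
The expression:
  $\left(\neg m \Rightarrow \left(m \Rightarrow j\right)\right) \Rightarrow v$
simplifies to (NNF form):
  $v$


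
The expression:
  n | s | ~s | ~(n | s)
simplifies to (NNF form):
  True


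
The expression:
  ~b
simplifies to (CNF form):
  ~b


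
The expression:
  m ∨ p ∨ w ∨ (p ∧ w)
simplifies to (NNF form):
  m ∨ p ∨ w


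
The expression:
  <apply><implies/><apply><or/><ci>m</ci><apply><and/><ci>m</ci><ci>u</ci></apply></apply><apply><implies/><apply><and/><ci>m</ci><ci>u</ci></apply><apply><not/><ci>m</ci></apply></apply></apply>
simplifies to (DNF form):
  <apply><or/><apply><not/><ci>m</ci></apply><apply><not/><ci>u</ci></apply></apply>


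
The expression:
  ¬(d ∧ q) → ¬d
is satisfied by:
  {q: True, d: False}
  {d: False, q: False}
  {d: True, q: True}


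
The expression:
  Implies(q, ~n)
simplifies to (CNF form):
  ~n | ~q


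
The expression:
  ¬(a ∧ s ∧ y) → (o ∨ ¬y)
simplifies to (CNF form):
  (a ∨ o ∨ ¬y) ∧ (o ∨ s ∨ ¬y)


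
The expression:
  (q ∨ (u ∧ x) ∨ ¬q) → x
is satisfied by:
  {x: True}


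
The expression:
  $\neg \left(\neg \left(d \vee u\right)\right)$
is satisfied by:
  {d: True, u: True}
  {d: True, u: False}
  {u: True, d: False}


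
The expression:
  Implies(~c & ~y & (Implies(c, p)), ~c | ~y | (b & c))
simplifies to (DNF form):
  True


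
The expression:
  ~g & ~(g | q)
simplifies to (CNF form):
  ~g & ~q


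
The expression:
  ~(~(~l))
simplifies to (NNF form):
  ~l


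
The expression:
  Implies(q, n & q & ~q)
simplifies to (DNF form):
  ~q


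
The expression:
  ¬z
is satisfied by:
  {z: False}


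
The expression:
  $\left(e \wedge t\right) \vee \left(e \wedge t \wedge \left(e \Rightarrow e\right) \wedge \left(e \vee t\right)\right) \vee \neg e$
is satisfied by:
  {t: True, e: False}
  {e: False, t: False}
  {e: True, t: True}


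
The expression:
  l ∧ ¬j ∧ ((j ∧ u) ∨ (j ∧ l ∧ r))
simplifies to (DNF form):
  False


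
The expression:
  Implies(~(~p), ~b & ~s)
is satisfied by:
  {b: False, p: False, s: False}
  {s: True, b: False, p: False}
  {b: True, s: False, p: False}
  {s: True, b: True, p: False}
  {p: True, s: False, b: False}


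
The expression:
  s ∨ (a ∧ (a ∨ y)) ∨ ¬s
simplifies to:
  True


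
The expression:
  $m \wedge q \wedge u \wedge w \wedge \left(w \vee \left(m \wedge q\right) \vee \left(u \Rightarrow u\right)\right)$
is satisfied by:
  {m: True, u: True, w: True, q: True}


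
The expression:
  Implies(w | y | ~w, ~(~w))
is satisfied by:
  {w: True}


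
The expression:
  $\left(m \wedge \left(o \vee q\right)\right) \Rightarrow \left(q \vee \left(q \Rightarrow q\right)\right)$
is always true.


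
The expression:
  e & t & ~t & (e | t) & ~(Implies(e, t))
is never true.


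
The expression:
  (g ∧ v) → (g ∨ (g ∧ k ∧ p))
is always true.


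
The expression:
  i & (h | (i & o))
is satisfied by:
  {i: True, o: True, h: True}
  {i: True, o: True, h: False}
  {i: True, h: True, o: False}


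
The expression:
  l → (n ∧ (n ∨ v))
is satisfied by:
  {n: True, l: False}
  {l: False, n: False}
  {l: True, n: True}


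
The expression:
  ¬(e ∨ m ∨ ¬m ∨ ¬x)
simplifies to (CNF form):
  False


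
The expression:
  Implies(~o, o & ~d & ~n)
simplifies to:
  o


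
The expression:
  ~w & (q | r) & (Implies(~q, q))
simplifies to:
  q & ~w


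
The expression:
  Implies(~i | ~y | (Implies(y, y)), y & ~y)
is never true.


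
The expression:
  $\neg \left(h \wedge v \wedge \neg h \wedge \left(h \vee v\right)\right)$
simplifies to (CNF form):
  $\text{True}$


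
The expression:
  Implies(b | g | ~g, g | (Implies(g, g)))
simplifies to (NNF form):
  True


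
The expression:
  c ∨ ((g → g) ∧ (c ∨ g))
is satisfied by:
  {c: True, g: True}
  {c: True, g: False}
  {g: True, c: False}


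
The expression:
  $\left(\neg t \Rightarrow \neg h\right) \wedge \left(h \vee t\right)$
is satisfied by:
  {t: True}


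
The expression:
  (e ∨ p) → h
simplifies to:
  h ∨ (¬e ∧ ¬p)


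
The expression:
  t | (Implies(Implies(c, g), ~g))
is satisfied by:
  {t: True, g: False}
  {g: False, t: False}
  {g: True, t: True}


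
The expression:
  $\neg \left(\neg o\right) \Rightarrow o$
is always true.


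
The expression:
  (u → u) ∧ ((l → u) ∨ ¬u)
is always true.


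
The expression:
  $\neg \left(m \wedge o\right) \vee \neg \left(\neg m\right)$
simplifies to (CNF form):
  $\text{True}$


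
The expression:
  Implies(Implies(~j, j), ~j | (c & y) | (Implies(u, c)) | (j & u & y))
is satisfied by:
  {y: True, c: True, u: False, j: False}
  {y: True, u: False, c: False, j: False}
  {c: True, y: False, u: False, j: False}
  {y: False, u: False, c: False, j: False}
  {j: True, y: True, c: True, u: False}
  {j: True, y: True, u: False, c: False}
  {j: True, c: True, y: False, u: False}
  {j: True, y: False, u: False, c: False}
  {y: True, u: True, c: True, j: False}
  {y: True, u: True, j: False, c: False}
  {u: True, c: True, j: False, y: False}
  {u: True, j: False, c: False, y: False}
  {y: True, u: True, j: True, c: True}
  {y: True, u: True, j: True, c: False}
  {u: True, j: True, c: True, y: False}


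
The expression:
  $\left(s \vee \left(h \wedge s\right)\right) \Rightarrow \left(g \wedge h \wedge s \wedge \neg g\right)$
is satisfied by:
  {s: False}


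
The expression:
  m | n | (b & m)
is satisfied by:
  {n: True, m: True}
  {n: True, m: False}
  {m: True, n: False}


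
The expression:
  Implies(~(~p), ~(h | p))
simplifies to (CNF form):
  ~p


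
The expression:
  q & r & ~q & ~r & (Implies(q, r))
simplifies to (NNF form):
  False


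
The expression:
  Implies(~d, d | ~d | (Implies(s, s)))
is always true.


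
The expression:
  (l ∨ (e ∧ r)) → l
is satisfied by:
  {l: True, e: False, r: False}
  {e: False, r: False, l: False}
  {r: True, l: True, e: False}
  {r: True, e: False, l: False}
  {l: True, e: True, r: False}
  {e: True, l: False, r: False}
  {r: True, e: True, l: True}


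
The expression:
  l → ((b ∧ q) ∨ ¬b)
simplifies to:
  q ∨ ¬b ∨ ¬l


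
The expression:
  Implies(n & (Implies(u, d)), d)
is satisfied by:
  {d: True, u: True, n: False}
  {d: True, u: False, n: False}
  {u: True, d: False, n: False}
  {d: False, u: False, n: False}
  {n: True, d: True, u: True}
  {n: True, d: True, u: False}
  {n: True, u: True, d: False}


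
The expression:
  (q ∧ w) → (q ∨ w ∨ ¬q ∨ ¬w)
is always true.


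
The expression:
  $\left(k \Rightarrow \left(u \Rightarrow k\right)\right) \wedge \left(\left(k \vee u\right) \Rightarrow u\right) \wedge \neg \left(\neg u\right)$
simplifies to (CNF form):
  $u$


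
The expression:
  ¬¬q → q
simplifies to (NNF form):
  True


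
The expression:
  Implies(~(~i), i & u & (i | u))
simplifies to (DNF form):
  u | ~i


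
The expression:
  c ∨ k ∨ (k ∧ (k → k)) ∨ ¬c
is always true.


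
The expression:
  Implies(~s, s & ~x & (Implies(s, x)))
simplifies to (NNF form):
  s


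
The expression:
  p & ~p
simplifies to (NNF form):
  False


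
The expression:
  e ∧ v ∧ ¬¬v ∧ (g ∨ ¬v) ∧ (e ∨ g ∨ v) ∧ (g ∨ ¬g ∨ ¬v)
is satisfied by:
  {e: True, g: True, v: True}


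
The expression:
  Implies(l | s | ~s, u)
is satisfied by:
  {u: True}


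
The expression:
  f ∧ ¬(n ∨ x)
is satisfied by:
  {f: True, x: False, n: False}


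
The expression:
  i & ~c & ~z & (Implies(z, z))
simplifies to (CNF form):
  i & ~c & ~z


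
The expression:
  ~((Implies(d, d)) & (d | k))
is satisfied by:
  {d: False, k: False}


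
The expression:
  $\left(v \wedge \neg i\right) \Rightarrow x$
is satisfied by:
  {i: True, x: True, v: False}
  {i: True, v: False, x: False}
  {x: True, v: False, i: False}
  {x: False, v: False, i: False}
  {i: True, x: True, v: True}
  {i: True, v: True, x: False}
  {x: True, v: True, i: False}


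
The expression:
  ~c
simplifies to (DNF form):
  ~c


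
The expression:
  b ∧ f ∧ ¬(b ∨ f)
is never true.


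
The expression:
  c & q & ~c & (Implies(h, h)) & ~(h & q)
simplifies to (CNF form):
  False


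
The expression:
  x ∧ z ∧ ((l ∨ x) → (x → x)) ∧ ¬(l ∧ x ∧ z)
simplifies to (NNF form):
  x ∧ z ∧ ¬l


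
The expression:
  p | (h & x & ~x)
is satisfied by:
  {p: True}


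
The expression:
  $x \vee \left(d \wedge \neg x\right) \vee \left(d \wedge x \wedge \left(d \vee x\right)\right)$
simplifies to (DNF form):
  $d \vee x$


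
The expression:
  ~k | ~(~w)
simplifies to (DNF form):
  w | ~k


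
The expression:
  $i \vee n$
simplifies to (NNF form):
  $i \vee n$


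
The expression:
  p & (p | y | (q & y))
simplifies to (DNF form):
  p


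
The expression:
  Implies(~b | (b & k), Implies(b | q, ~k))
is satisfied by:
  {b: False, k: False, q: False}
  {q: True, b: False, k: False}
  {b: True, q: False, k: False}
  {q: True, b: True, k: False}
  {k: True, q: False, b: False}


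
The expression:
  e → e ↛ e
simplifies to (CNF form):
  ¬e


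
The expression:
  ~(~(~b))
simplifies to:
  ~b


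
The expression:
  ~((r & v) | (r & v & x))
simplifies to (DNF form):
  ~r | ~v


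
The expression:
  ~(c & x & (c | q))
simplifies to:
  ~c | ~x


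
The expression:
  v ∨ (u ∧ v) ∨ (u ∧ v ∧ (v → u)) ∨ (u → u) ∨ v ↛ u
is always true.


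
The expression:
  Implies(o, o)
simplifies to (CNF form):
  True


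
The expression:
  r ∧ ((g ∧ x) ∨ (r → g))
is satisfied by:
  {r: True, g: True}


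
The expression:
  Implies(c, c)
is always true.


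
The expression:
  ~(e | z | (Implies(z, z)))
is never true.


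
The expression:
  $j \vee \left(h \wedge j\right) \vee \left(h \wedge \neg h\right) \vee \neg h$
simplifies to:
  $j \vee \neg h$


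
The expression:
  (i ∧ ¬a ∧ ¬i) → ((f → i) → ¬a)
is always true.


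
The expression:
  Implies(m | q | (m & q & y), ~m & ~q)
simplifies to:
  ~m & ~q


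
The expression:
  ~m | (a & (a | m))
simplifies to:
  a | ~m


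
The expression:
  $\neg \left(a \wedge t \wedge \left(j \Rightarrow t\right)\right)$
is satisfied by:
  {t: False, a: False}
  {a: True, t: False}
  {t: True, a: False}


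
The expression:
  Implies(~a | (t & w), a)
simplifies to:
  a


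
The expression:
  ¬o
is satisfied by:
  {o: False}


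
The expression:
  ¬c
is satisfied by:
  {c: False}


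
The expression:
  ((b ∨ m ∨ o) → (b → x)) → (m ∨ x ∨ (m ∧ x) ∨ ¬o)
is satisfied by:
  {b: True, m: True, x: True, o: False}
  {b: True, m: True, x: False, o: False}
  {b: True, x: True, m: False, o: False}
  {b: True, x: False, m: False, o: False}
  {m: True, x: True, b: False, o: False}
  {m: True, x: False, b: False, o: False}
  {x: True, b: False, m: False, o: False}
  {x: False, b: False, m: False, o: False}
  {o: True, b: True, m: True, x: True}
  {o: True, b: True, m: True, x: False}
  {o: True, b: True, x: True, m: False}
  {o: True, b: True, x: False, m: False}
  {o: True, m: True, x: True, b: False}
  {o: True, m: True, x: False, b: False}
  {o: True, x: True, m: False, b: False}


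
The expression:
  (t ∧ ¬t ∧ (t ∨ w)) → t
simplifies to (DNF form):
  True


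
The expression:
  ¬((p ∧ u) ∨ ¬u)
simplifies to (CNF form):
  u ∧ ¬p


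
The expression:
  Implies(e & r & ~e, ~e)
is always true.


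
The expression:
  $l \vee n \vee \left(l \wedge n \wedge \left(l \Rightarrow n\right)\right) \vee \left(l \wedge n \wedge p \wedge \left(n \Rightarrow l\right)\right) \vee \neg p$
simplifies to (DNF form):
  $l \vee n \vee \neg p$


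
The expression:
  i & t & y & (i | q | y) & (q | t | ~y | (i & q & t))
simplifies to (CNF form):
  i & t & y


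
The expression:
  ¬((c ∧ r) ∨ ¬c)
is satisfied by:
  {c: True, r: False}


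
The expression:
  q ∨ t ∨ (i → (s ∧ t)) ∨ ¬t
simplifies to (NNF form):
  True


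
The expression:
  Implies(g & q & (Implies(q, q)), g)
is always true.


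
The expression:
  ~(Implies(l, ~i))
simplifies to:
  i & l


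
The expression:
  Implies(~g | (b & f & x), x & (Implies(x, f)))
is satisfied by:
  {g: True, f: True, x: True}
  {g: True, f: True, x: False}
  {g: True, x: True, f: False}
  {g: True, x: False, f: False}
  {f: True, x: True, g: False}


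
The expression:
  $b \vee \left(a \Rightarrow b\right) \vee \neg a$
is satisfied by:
  {b: True, a: False}
  {a: False, b: False}
  {a: True, b: True}


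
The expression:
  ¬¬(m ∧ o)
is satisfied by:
  {m: True, o: True}


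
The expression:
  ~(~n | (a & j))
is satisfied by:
  {n: True, a: False, j: False}
  {j: True, n: True, a: False}
  {a: True, n: True, j: False}


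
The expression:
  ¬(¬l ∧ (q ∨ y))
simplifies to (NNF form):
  l ∨ (¬q ∧ ¬y)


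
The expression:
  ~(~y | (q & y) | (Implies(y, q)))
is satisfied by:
  {y: True, q: False}


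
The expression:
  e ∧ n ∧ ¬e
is never true.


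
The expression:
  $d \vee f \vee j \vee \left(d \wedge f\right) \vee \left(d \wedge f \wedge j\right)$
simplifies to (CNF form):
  $d \vee f \vee j$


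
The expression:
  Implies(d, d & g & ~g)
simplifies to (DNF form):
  ~d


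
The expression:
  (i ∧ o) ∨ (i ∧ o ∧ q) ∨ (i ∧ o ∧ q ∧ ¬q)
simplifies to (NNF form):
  i ∧ o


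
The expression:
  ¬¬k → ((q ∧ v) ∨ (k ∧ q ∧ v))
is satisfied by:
  {q: True, v: True, k: False}
  {q: True, v: False, k: False}
  {v: True, q: False, k: False}
  {q: False, v: False, k: False}
  {q: True, k: True, v: True}


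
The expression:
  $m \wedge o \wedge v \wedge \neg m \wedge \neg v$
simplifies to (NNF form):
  $\text{False}$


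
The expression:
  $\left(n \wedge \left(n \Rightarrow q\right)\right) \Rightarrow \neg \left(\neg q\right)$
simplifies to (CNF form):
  $\text{True}$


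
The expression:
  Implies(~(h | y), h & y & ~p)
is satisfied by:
  {y: True, h: True}
  {y: True, h: False}
  {h: True, y: False}


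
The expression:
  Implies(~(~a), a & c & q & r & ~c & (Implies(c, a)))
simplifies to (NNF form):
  ~a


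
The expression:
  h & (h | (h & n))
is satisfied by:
  {h: True}


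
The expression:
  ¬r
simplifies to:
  ¬r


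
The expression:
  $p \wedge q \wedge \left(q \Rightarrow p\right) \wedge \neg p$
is never true.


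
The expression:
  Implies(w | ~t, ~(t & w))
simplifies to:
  ~t | ~w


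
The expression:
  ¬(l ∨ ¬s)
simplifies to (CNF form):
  s ∧ ¬l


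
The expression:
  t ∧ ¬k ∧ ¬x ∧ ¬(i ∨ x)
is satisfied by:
  {t: True, x: False, i: False, k: False}


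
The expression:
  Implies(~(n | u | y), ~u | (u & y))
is always true.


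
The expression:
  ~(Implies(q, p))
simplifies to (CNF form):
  q & ~p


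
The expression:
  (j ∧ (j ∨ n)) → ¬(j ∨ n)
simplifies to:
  ¬j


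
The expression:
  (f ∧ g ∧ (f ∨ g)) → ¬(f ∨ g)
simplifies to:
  ¬f ∨ ¬g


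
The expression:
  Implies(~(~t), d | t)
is always true.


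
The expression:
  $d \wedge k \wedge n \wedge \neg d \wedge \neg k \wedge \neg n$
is never true.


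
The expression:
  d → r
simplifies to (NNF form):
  r ∨ ¬d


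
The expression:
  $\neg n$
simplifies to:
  $\neg n$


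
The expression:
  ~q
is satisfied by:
  {q: False}


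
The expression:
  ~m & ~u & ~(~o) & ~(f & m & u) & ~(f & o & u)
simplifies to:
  o & ~m & ~u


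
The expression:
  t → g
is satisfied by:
  {g: True, t: False}
  {t: False, g: False}
  {t: True, g: True}


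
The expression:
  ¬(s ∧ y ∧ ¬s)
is always true.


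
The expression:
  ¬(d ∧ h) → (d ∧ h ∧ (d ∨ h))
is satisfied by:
  {h: True, d: True}


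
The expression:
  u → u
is always true.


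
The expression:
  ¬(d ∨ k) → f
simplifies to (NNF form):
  d ∨ f ∨ k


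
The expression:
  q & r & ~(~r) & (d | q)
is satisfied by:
  {r: True, q: True}


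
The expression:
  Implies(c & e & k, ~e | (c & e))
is always true.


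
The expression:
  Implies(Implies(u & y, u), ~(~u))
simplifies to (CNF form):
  u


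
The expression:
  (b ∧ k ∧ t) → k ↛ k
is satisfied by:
  {k: False, t: False, b: False}
  {b: True, k: False, t: False}
  {t: True, k: False, b: False}
  {b: True, t: True, k: False}
  {k: True, b: False, t: False}
  {b: True, k: True, t: False}
  {t: True, k: True, b: False}


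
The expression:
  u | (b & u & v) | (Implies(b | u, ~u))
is always true.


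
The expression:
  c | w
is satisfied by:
  {c: True, w: True}
  {c: True, w: False}
  {w: True, c: False}


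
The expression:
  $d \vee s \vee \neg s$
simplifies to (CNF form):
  $\text{True}$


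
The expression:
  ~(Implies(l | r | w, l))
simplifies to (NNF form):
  ~l & (r | w)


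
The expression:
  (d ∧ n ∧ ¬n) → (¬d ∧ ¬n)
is always true.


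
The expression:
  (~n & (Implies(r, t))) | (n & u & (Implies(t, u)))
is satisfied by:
  {u: True, t: True, r: False, n: False}
  {u: True, t: False, r: False, n: False}
  {t: True, u: False, r: False, n: False}
  {u: False, t: False, r: False, n: False}
  {u: True, r: True, t: True, n: False}
  {r: True, t: True, u: False, n: False}
  {n: True, u: True, t: True, r: False}
  {n: True, u: True, t: False, r: False}
  {n: True, u: True, r: True, t: True}
  {n: True, u: True, r: True, t: False}


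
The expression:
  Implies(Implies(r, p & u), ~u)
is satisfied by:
  {r: True, u: False, p: False}
  {r: False, u: False, p: False}
  {p: True, r: True, u: False}
  {p: True, r: False, u: False}
  {u: True, r: True, p: False}


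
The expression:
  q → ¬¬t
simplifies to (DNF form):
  t ∨ ¬q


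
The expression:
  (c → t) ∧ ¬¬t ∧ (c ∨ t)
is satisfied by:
  {t: True}


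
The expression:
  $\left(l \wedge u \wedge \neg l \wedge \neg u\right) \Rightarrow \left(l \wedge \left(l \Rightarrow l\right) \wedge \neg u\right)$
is always true.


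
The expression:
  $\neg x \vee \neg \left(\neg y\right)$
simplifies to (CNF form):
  $y \vee \neg x$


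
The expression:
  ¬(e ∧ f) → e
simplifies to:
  e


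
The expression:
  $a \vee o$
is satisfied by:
  {a: True, o: True}
  {a: True, o: False}
  {o: True, a: False}


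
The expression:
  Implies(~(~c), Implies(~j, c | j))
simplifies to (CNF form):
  True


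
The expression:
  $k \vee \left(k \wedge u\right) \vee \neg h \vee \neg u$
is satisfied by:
  {k: True, h: False, u: False}
  {h: False, u: False, k: False}
  {k: True, u: True, h: False}
  {u: True, h: False, k: False}
  {k: True, h: True, u: False}
  {h: True, k: False, u: False}
  {k: True, u: True, h: True}


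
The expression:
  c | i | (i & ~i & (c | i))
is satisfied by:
  {i: True, c: True}
  {i: True, c: False}
  {c: True, i: False}


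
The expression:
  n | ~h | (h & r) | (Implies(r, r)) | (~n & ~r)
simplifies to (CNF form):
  True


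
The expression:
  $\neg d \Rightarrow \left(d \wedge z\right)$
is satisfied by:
  {d: True}


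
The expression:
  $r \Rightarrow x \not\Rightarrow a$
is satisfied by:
  {x: True, r: False, a: False}
  {x: False, r: False, a: False}
  {a: True, x: True, r: False}
  {a: True, x: False, r: False}
  {r: True, x: True, a: False}


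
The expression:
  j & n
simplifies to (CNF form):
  j & n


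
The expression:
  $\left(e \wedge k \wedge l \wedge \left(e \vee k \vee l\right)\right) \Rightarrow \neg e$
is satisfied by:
  {l: False, k: False, e: False}
  {e: True, l: False, k: False}
  {k: True, l: False, e: False}
  {e: True, k: True, l: False}
  {l: True, e: False, k: False}
  {e: True, l: True, k: False}
  {k: True, l: True, e: False}


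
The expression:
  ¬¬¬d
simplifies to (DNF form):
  ¬d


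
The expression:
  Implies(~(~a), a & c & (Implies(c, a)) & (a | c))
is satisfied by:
  {c: True, a: False}
  {a: False, c: False}
  {a: True, c: True}


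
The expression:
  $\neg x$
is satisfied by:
  {x: False}


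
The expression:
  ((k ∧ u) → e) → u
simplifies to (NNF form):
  u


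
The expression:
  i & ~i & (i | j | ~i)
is never true.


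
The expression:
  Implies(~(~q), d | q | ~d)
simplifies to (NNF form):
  True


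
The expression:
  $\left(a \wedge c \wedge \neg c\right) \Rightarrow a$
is always true.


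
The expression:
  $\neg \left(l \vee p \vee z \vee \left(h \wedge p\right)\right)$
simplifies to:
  $\neg l \wedge \neg p \wedge \neg z$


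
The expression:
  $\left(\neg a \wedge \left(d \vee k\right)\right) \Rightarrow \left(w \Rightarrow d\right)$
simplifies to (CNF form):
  $a \vee d \vee \neg k \vee \neg w$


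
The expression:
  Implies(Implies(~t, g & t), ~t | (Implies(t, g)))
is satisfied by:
  {g: True, t: False}
  {t: False, g: False}
  {t: True, g: True}


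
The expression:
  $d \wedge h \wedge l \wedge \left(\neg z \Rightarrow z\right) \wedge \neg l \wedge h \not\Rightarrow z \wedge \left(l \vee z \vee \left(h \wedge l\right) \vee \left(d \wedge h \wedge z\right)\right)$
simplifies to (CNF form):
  $\text{False}$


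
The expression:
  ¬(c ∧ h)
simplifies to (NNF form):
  ¬c ∨ ¬h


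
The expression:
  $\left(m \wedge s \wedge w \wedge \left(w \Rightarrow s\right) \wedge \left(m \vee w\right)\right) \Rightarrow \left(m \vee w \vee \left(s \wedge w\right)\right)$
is always true.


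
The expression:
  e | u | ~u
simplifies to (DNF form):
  True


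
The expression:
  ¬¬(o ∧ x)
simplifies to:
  o ∧ x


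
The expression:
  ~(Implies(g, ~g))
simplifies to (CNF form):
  g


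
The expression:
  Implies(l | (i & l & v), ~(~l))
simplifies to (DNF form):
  True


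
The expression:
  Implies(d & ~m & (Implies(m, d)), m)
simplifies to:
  m | ~d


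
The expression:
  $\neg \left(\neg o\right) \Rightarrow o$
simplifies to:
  $\text{True}$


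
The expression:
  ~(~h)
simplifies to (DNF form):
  h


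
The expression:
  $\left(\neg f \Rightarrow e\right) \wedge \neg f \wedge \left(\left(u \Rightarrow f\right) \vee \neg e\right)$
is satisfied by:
  {e: True, u: False, f: False}


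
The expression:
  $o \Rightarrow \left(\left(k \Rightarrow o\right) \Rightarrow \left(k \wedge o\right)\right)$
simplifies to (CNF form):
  $k \vee \neg o$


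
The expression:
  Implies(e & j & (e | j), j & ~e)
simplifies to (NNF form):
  ~e | ~j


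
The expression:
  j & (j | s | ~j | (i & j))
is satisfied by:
  {j: True}


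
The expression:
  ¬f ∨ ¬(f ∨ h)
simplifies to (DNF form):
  ¬f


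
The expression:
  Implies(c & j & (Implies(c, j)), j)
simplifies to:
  True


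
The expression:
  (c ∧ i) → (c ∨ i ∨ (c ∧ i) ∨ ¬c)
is always true.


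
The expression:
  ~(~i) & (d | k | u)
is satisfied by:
  {i: True, d: True, k: True, u: True}
  {i: True, d: True, k: True, u: False}
  {i: True, d: True, u: True, k: False}
  {i: True, d: True, u: False, k: False}
  {i: True, k: True, u: True, d: False}
  {i: True, k: True, u: False, d: False}
  {i: True, k: False, u: True, d: False}


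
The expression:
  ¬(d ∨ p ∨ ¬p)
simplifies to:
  False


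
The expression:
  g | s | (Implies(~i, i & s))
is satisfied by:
  {i: True, g: True, s: True}
  {i: True, g: True, s: False}
  {i: True, s: True, g: False}
  {i: True, s: False, g: False}
  {g: True, s: True, i: False}
  {g: True, s: False, i: False}
  {s: True, g: False, i: False}


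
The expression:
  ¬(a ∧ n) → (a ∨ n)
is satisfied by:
  {n: True, a: True}
  {n: True, a: False}
  {a: True, n: False}


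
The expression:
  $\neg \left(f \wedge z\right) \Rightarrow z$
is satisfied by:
  {z: True}


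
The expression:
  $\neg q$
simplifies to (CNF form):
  $\neg q$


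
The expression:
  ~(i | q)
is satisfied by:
  {q: False, i: False}


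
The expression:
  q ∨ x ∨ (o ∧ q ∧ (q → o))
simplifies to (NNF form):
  q ∨ x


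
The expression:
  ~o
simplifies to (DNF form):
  ~o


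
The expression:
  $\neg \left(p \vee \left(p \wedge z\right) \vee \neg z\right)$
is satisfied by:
  {z: True, p: False}


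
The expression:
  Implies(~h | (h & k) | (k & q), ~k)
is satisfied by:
  {k: False}


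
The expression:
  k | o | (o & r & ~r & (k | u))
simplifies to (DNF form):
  k | o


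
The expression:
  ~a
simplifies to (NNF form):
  ~a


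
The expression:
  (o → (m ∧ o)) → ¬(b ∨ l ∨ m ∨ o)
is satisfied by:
  {o: True, b: False, l: False, m: False}
  {o: True, l: True, b: False, m: False}
  {o: True, b: True, l: False, m: False}
  {o: True, l: True, b: True, m: False}
  {o: False, b: False, l: False, m: False}


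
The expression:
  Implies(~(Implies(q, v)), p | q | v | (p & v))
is always true.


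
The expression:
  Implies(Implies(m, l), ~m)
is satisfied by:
  {l: False, m: False}
  {m: True, l: False}
  {l: True, m: False}


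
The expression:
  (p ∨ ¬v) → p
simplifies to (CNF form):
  p ∨ v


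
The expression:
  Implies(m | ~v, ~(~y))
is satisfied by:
  {y: True, v: True, m: False}
  {y: True, m: False, v: False}
  {y: True, v: True, m: True}
  {y: True, m: True, v: False}
  {v: True, m: False, y: False}


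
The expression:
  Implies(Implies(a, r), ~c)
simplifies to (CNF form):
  (a | ~c) & (~c | ~r)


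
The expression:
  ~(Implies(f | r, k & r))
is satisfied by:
  {f: True, k: False, r: False}
  {r: True, f: True, k: False}
  {r: True, f: False, k: False}
  {k: True, f: True, r: False}


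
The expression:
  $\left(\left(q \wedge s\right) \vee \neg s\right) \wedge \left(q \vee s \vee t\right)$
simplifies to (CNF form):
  $\left(q \vee t\right) \wedge \left(q \vee \neg s\right)$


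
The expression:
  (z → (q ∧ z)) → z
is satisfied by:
  {z: True}


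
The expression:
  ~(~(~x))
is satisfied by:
  {x: False}


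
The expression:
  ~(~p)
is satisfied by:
  {p: True}


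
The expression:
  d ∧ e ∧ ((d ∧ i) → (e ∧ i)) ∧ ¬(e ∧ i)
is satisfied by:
  {e: True, d: True, i: False}


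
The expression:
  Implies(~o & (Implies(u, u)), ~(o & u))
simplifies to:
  True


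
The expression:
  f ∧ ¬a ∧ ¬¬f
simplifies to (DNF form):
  f ∧ ¬a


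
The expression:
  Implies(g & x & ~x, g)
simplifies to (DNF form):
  True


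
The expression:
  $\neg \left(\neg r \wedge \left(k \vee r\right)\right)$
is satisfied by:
  {r: True, k: False}
  {k: False, r: False}
  {k: True, r: True}


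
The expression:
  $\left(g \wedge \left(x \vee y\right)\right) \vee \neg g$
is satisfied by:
  {y: True, x: True, g: False}
  {y: True, x: False, g: False}
  {x: True, y: False, g: False}
  {y: False, x: False, g: False}
  {g: True, y: True, x: True}
  {g: True, y: True, x: False}
  {g: True, x: True, y: False}


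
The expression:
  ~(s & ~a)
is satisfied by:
  {a: True, s: False}
  {s: False, a: False}
  {s: True, a: True}


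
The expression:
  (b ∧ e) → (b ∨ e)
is always true.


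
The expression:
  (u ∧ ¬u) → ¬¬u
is always true.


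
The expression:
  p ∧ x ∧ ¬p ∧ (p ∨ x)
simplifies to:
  False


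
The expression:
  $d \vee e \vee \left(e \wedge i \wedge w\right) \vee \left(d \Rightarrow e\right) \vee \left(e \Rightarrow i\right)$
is always true.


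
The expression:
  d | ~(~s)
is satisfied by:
  {d: True, s: True}
  {d: True, s: False}
  {s: True, d: False}


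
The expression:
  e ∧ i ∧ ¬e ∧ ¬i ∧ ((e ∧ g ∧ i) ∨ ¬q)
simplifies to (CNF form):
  False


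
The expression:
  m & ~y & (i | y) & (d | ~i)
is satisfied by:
  {m: True, d: True, i: True, y: False}


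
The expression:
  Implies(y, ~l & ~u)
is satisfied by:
  {u: False, y: False, l: False}
  {l: True, u: False, y: False}
  {u: True, l: False, y: False}
  {l: True, u: True, y: False}
  {y: True, l: False, u: False}


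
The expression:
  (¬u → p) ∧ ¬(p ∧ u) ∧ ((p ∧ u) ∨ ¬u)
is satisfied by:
  {p: True, u: False}


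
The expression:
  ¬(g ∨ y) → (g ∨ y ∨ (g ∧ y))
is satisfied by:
  {y: True, g: True}
  {y: True, g: False}
  {g: True, y: False}


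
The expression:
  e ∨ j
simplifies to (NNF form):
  e ∨ j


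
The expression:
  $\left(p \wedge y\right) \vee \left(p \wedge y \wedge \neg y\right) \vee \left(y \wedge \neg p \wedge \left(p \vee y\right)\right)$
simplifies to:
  $y$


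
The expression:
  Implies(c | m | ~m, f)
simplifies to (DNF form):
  f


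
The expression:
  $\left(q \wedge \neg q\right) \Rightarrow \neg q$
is always true.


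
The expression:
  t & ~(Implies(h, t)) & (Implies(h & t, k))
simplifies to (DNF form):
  False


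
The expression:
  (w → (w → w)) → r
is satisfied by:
  {r: True}


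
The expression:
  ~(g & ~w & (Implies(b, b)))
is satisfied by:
  {w: True, g: False}
  {g: False, w: False}
  {g: True, w: True}


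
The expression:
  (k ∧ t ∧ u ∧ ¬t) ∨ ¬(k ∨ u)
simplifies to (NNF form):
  ¬k ∧ ¬u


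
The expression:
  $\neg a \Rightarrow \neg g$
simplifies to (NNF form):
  $a \vee \neg g$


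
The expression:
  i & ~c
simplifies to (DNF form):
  i & ~c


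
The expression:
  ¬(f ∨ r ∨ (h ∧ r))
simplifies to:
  ¬f ∧ ¬r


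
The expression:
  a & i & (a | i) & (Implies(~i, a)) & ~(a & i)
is never true.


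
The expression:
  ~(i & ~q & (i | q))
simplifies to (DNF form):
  q | ~i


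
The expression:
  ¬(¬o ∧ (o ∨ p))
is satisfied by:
  {o: True, p: False}
  {p: False, o: False}
  {p: True, o: True}


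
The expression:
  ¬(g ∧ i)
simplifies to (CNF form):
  ¬g ∨ ¬i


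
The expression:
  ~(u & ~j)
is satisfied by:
  {j: True, u: False}
  {u: False, j: False}
  {u: True, j: True}


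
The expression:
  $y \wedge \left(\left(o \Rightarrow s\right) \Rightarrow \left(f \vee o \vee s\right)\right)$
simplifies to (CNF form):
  $y \wedge \left(f \vee o \vee s\right)$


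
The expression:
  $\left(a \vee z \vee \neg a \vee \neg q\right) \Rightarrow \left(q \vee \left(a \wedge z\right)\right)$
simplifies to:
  $q \vee \left(a \wedge z\right)$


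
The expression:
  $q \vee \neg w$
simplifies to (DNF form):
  $q \vee \neg w$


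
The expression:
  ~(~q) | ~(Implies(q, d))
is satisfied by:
  {q: True}


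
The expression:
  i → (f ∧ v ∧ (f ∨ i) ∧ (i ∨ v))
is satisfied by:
  {f: True, v: True, i: False}
  {f: True, v: False, i: False}
  {v: True, f: False, i: False}
  {f: False, v: False, i: False}
  {i: True, f: True, v: True}


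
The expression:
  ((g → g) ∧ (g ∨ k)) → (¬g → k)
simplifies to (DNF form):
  True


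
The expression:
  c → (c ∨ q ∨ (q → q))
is always true.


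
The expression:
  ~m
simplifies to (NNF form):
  ~m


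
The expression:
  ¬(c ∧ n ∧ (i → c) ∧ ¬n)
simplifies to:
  True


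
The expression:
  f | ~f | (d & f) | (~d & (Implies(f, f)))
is always true.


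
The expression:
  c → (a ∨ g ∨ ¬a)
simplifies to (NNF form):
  True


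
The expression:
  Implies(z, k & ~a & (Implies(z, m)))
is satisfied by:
  {k: True, m: True, a: False, z: False}
  {k: True, m: False, a: False, z: False}
  {m: True, k: False, a: False, z: False}
  {k: False, m: False, a: False, z: False}
  {k: True, a: True, m: True, z: False}
  {k: True, a: True, m: False, z: False}
  {a: True, m: True, k: False, z: False}
  {a: True, k: False, m: False, z: False}
  {k: True, z: True, a: False, m: True}


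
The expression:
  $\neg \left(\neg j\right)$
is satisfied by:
  {j: True}


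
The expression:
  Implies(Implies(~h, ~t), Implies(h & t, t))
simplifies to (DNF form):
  True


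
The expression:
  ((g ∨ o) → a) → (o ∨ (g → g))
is always true.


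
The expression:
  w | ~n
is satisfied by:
  {w: True, n: False}
  {n: False, w: False}
  {n: True, w: True}


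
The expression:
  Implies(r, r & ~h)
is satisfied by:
  {h: False, r: False}
  {r: True, h: False}
  {h: True, r: False}


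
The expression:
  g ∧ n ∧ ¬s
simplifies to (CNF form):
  g ∧ n ∧ ¬s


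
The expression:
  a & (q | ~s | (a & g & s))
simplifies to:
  a & (g | q | ~s)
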